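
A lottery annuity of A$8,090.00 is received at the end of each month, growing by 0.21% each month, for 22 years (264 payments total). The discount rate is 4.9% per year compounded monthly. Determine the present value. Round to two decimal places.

A$1,658,759.51

Periodic rate r = 0.049/12 per month; n is counted in months.
Growing ordinary annuity: PV = PMT₁ × [1 − ((1+g)/(1+r))^n] / (r − g) = 8,090 × [1 − ((1+0.0021)/(1+r))^264] / (r − 0.0021) = A$1,658,759.51.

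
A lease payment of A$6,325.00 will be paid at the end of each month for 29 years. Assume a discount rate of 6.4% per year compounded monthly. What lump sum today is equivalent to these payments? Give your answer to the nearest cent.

This is an ordinary annuity: 348 payments of A$6,325.00 at the end of each month.
Periodic rate r = 0.064/12 per month; n is counted in months.
PV = PMT × [(1 − (1+r)^−n)/r] = 6,325 × [1 − (1+r)^−348] / r = A$999,663.13

A$999,663.13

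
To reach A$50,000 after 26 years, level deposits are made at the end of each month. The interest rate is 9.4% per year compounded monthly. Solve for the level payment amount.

A$37.62

Level ordinary annuity; solve FV = PMT × [((1+r)^n − 1)/r] for PMT.
Periodic rate r = 0.094/12 per month; n is counted in months.
With n = 312: PMT = 50,000 / ([((1+r)^n − 1)/r]) = A$37.62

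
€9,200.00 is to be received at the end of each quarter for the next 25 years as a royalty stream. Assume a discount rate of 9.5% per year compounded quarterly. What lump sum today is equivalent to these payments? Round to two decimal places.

€350,323.15

This is an ordinary annuity: 100 payments of €9,200.00 at the end of each quarter.
Periodic rate r = 0.095/4 per quarter; n is counted in quarters.
PV = PMT × [(1 − (1+r)^−n)/r] = 9,200 × [1 − (1+r)^−100] / r = €350,323.15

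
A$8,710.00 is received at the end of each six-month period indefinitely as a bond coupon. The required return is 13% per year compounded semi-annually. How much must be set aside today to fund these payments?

Periodic rate r = 0.13/2 per half-year.
Level perpetuity: PV = PMT / r = 8,710 / (0.13/2) = A$134,000.00.

A$134,000.00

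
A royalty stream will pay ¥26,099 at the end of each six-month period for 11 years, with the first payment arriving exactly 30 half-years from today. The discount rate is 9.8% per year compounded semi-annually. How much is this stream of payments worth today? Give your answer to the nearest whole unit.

¥86,588

Ordinary annuity of 22 payments, first payment at period 30.
Periodic rate r = 0.098/2 per half-year; n is counted in half-years.
The ordinary-annuity PV formula values the stream one period before the first payment (period 29); discount that back 29 periods:
PV₀ = 26,099 × [1 − (1+r)^−22] / r × (1+r)^−29 = ¥86,588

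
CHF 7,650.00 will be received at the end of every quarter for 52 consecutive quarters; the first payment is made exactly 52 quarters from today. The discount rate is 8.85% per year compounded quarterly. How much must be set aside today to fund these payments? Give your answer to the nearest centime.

Ordinary annuity of 52 payments, first payment at period 52.
Periodic rate r = 0.0885/4 per quarter; n is counted in quarters.
The ordinary-annuity PV formula values the stream one period before the first payment (period 51); discount that back 51 periods:
PV₀ = 7,650 × [1 − (1+r)^−52] / r × (1+r)^−51 = CHF 76,962.71

CHF 76,962.71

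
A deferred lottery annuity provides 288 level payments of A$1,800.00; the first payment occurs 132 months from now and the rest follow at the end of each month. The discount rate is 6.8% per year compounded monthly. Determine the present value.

Ordinary annuity of 288 payments, first payment at period 132.
Periodic rate r = 0.068/12 per month; n is counted in months.
The ordinary-annuity PV formula values the stream one period before the first payment (period 131); discount that back 131 periods:
PV₀ = 1,800 × [1 − (1+r)^−288] / r × (1+r)^−131 = A$121,753.48

A$121,753.48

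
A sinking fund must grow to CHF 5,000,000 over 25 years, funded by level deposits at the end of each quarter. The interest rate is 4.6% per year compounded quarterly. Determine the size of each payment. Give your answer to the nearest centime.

Level ordinary annuity; solve FV = PMT × [((1+r)^n − 1)/r] for PMT.
Periodic rate r = 0.046/4 per quarter; n is counted in quarters.
With n = 100: PMT = 5,000,000 / ([((1+r)^n − 1)/r]) = CHF 26,900.13

CHF 26,900.13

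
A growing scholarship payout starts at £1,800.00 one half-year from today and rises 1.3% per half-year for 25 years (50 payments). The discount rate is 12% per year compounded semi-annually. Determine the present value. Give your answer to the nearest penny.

£34,331.86

Periodic rate r = 0.12/2 per half-year; n is counted in half-years.
Growing ordinary annuity: PV = PMT₁ × [1 − ((1+g)/(1+r))^n] / (r − g) = 1,800 × [1 − ((1+0.013)/(1+r))^50] / (r − 0.013) = £34,331.86.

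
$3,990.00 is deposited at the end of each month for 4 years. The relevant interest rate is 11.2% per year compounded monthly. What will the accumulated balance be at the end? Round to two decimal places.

$240,225.09

This is an ordinary annuity: 48 deposits of $3,990.00 at the end of each month.
Periodic rate r = 0.112/12 per month; n is counted in months.
FV = PMT × [((1+r)^n − 1)/r] = 3,990 × [(1+r)^48 − 1] / r = $240,225.09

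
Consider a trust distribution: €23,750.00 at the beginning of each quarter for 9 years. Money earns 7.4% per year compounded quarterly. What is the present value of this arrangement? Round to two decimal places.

This is an annuity due: 36 payments of €23,750.00 at the beginning of each quarter.
Periodic rate r = 0.074/4 per quarter; n is counted in quarters.
PV = PMT × [(1 − (1+r)^−n)/r] × (1+r) = 23,750 × [1 − (1+r)^−36] / r × (1+r) = €631,675.38

€631,675.38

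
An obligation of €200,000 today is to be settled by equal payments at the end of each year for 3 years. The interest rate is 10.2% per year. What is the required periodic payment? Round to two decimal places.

€80,706.28

Level ordinary annuity; solve PV = PMT × [(1 − (1+r)^−n)/r] for PMT.
Periodic rate r = 0.102 per year.
With n = 3: PMT = 200,000 / ([(1 − (1+r)^−n)/r]) = €80,706.28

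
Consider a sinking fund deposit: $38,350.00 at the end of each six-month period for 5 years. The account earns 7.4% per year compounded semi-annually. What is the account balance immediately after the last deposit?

This is an ordinary annuity: 10 deposits of $38,350.00 at the end of each six-month period.
Periodic rate r = 0.074/2 per half-year; n is counted in half-years.
FV = PMT × [((1+r)^n − 1)/r] = 38,350 × [(1+r)^10 − 1] / r = $454,079.50

$454,079.50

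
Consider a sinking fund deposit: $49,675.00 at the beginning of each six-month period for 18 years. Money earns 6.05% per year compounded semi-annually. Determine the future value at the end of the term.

$3,254,579.90

This is an annuity due: 36 deposits of $49,675.00 at the beginning of each six-month period.
Periodic rate r = 0.0605/2 per half-year; n is counted in half-years.
FV = PMT × [((1+r)^n − 1)/r] × (1+r) = 49,675 × [(1+r)^36 − 1] / r × (1+r) = $3,254,579.90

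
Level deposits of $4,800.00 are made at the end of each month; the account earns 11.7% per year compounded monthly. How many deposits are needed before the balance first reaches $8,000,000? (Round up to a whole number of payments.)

294 payments

Periodic rate r = 0.117/12 per month; n is counted in months.
Ordinary annuity FV: 8,000,000 = 4,800 × [((1+r)^n − 1)/r].
(1+r)^n = 1 + 8,000,000 × r / 4,800, so n = ln(1 + 8,000,000·r/4,800) / ln(1+r) = 293.50.
Round up to a whole number of payments: n = 294.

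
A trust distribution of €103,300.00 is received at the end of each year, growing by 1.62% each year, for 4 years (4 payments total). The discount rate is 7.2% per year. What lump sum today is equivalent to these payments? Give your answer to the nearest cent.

€356,383.39

Periodic rate r = 0.072 per year.
Growing ordinary annuity: PV = PMT₁ × [1 − ((1+g)/(1+r))^n] / (r − g) = 103,300 × [1 − ((1+0.0162)/(1+r))^4] / (r − 0.0162) = €356,383.39.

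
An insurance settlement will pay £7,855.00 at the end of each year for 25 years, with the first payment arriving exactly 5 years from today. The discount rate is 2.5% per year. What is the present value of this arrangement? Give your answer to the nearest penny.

Ordinary annuity of 25 payments, first payment at period 5.
Periodic rate r = 0.025 per year.
The ordinary-annuity PV formula values the stream one period before the first payment (period 4); discount that back 4 periods:
PV₀ = 7,855 × [1 − (1+r)^−25] / r × (1+r)^−4 = £131,112.33

£131,112.33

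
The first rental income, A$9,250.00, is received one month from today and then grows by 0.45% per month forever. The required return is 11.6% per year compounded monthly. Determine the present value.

A$1,790,322.58

Periodic rate r = 0.116/12 per month.
Growing perpetuity (Gordon): PV = PMT₁ / (r − g) = 9,250 / (r − 0.0045) = A$1,790,322.58.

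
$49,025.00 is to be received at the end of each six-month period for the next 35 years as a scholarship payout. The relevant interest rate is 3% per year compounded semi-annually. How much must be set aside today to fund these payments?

$2,115,667.59

This is an ordinary annuity: 70 payments of $49,025.00 at the end of each six-month period.
Periodic rate r = 0.03/2 per half-year; n is counted in half-years.
PV = PMT × [(1 − (1+r)^−n)/r] = 49,025 × [1 − (1+r)^−70] / r = $2,115,667.59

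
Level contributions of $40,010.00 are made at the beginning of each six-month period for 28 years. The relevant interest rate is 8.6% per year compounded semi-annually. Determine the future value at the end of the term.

This is an annuity due: 56 deposits of $40,010.00 at the beginning of each six-month period.
Periodic rate r = 0.086/2 per half-year; n is counted in half-years.
FV = PMT × [((1+r)^n − 1)/r] × (1+r) = 40,010 × [(1+r)^56 − 1] / r × (1+r) = $9,283,816.79

$9,283,816.79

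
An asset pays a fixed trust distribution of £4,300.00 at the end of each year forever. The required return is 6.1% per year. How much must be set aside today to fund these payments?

Periodic rate r = 0.061 per year.
Level perpetuity: PV = PMT / r = 4,300 / (0.061) = £70,491.80.

£70,491.80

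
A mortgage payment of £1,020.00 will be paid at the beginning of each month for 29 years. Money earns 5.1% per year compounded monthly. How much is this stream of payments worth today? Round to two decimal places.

This is an annuity due: 348 payments of £1,020.00 at the beginning of each month.
Periodic rate r = 0.051/12 per month; n is counted in months.
PV = PMT × [(1 − (1+r)^−n)/r] × (1+r) = 1,020 × [1 − (1+r)^−348] / r × (1+r) = £185,927.48

£185,927.48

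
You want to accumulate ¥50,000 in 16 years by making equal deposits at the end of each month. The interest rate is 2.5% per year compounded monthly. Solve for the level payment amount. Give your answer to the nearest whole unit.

¥212

Level ordinary annuity; solve FV = PMT × [((1+r)^n − 1)/r] for PMT.
Periodic rate r = 0.025/12 per month; n is counted in months.
With n = 192: PMT = 50,000 / ([((1+r)^n − 1)/r]) = ¥212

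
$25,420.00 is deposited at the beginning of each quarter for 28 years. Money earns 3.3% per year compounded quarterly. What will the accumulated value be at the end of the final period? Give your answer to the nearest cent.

This is an annuity due: 112 deposits of $25,420.00 at the beginning of each quarter.
Periodic rate r = 0.033/4 per quarter; n is counted in quarters.
FV = PMT × [((1+r)^n − 1)/r] × (1+r) = 25,420 × [(1+r)^112 − 1] / r × (1+r) = $4,690,442.03

$4,690,442.03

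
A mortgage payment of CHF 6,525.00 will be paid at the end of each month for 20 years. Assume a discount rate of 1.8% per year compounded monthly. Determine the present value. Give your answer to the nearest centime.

CHF 1,314,289.27

This is an ordinary annuity: 240 payments of CHF 6,525.00 at the end of each month.
Periodic rate r = 0.018/12 per month; n is counted in months.
PV = PMT × [(1 − (1+r)^−n)/r] = 6,525 × [1 − (1+r)^−240] / r = CHF 1,314,289.27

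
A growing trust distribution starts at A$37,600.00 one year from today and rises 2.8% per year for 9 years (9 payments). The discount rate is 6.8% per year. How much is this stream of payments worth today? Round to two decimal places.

A$273,308.97

Periodic rate r = 0.068 per year.
Growing ordinary annuity: PV = PMT₁ × [1 − ((1+g)/(1+r))^n] / (r − g) = 37,600 × [1 − ((1+0.028)/(1+r))^9] / (r − 0.028) = A$273,308.97.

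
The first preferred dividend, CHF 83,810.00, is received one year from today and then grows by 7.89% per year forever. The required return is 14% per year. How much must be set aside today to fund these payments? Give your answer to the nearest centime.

CHF 1,371,685.76

Periodic rate r = 0.14 per year.
Growing perpetuity (Gordon): PV = PMT₁ / (r − g) = 83,810 / (r − 0.0789) = CHF 1,371,685.76.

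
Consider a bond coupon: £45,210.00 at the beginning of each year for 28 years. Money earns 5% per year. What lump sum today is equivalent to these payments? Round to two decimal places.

£707,221.55

This is an annuity due: 28 payments of £45,210.00 at the beginning of each year.
Periodic rate r = 0.05 per year.
PV = PMT × [(1 − (1+r)^−n)/r] × (1+r) = 45,210 × [1 − (1+r)^−28] / r × (1+r) = £707,221.55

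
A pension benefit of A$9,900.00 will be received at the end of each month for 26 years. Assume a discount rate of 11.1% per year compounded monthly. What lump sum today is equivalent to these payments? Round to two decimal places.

This is an ordinary annuity: 312 payments of A$9,900.00 at the end of each month.
Periodic rate r = 0.111/12 per month; n is counted in months.
PV = PMT × [(1 − (1+r)^−n)/r] = 9,900 × [1 − (1+r)^−312] / r = A$1,009,752.78

A$1,009,752.78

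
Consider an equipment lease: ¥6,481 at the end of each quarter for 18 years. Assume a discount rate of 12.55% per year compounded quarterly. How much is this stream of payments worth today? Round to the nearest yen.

This is an ordinary annuity: 72 payments of ¥6,481 at the end of each quarter.
Periodic rate r = 0.1255/4 per quarter; n is counted in quarters.
PV = PMT × [(1 − (1+r)^−n)/r] = 6,481 × [1 − (1+r)^−72] / r = ¥184,227

¥184,227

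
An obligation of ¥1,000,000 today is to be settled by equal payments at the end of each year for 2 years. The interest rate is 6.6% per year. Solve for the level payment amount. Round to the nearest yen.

Level ordinary annuity; solve PV = PMT × [(1 − (1+r)^−n)/r] for PMT.
Periodic rate r = 0.066 per year.
With n = 2: PMT = 1,000,000 / ([(1 − (1+r)^−n)/r]) = ¥550,027

¥550,027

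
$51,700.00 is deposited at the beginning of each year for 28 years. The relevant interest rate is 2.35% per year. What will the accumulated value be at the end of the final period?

This is an annuity due: 28 deposits of $51,700.00 at the beginning of each year.
Periodic rate r = 0.0235 per year.
FV = PMT × [((1+r)^n − 1)/r] × (1+r) = 51,700 × [(1+r)^28 − 1] / r × (1+r) = $2,063,195.12

$2,063,195.12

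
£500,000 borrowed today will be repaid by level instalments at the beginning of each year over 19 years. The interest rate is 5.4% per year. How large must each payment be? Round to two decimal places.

Level annuity due; solve PV = PMT × [(1 − (1+r)^−n)/r] × (1+r) for PMT.
Periodic rate r = 0.054 per year.
With n = 19: PMT = 500,000 / ([(1 − (1+r)^−n)/r] × (1+r)) = £40,542.57

£40,542.57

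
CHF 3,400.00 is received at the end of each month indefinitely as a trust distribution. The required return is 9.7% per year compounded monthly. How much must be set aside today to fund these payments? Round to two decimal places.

Periodic rate r = 0.097/12 per month.
Level perpetuity: PV = PMT / r = 3,400 / (0.097/12) = CHF 420,618.56.

CHF 420,618.56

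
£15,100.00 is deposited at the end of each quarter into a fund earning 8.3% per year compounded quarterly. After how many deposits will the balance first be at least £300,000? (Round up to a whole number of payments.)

Periodic rate r = 0.083/4 per quarter; n is counted in quarters.
Ordinary annuity FV: 300,000 = 15,100 × [((1+r)^n − 1)/r].
(1+r)^n = 1 + 300,000 × r / 15,100, so n = ln(1 + 300,000·r/15,100) / ln(1+r) = 16.81.
Round up to a whole number of payments: n = 17.

17 payments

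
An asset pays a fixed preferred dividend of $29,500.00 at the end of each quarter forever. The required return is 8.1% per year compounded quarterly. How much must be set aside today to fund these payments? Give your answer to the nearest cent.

$1,456,790.12

Periodic rate r = 0.081/4 per quarter.
Level perpetuity: PV = PMT / r = 29,500 / (0.081/4) = $1,456,790.12.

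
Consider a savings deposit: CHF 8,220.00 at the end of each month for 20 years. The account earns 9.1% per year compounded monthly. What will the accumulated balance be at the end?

CHF 5,560,289.91

This is an ordinary annuity: 240 deposits of CHF 8,220.00 at the end of each month.
Periodic rate r = 0.091/12 per month; n is counted in months.
FV = PMT × [((1+r)^n − 1)/r] = 8,220 × [(1+r)^240 − 1] / r = CHF 5,560,289.91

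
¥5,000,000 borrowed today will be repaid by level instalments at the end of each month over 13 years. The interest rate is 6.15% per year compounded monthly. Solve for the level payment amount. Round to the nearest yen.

¥46,631

Level ordinary annuity; solve PV = PMT × [(1 − (1+r)^−n)/r] for PMT.
Periodic rate r = 0.0615/12 per month; n is counted in months.
With n = 156: PMT = 5,000,000 / ([(1 − (1+r)^−n)/r]) = ¥46,631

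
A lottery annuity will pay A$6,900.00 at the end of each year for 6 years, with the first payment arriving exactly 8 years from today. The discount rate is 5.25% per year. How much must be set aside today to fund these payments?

A$24,284.27

Ordinary annuity of 6 payments, first payment at period 8.
Periodic rate r = 0.0525 per year.
The ordinary-annuity PV formula values the stream one period before the first payment (period 7); discount that back 7 periods:
PV₀ = 6,900 × [1 − (1+r)^−6] / r × (1+r)^−7 = A$24,284.27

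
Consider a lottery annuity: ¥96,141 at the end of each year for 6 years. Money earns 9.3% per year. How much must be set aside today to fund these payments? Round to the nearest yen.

¥427,450

This is an ordinary annuity: 6 payments of ¥96,141 at the end of each year.
Periodic rate r = 0.093 per year.
PV = PMT × [(1 − (1+r)^−n)/r] = 96,141 × [1 − (1+r)^−6] / r = ¥427,450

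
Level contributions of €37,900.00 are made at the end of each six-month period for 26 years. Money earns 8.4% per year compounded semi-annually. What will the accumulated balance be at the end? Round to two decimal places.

This is an ordinary annuity: 52 deposits of €37,900.00 at the end of each six-month period.
Periodic rate r = 0.084/2 per half-year; n is counted in half-years.
FV = PMT × [((1+r)^n − 1)/r] = 37,900 × [(1+r)^52 − 1] / r = €6,762,603.98

€6,762,603.98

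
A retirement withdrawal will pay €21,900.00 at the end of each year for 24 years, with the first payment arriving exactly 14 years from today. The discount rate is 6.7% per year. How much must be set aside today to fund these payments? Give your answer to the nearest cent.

Ordinary annuity of 24 payments, first payment at period 14.
Periodic rate r = 0.067 per year.
The ordinary-annuity PV formula values the stream one period before the first payment (period 13); discount that back 13 periods:
PV₀ = 21,900 × [1 − (1+r)^−24] / r × (1+r)^−13 = €111,012.01

€111,012.01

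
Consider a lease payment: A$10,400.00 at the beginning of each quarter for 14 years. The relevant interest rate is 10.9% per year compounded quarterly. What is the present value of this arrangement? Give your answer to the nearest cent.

A$305,059.52

This is an annuity due: 56 payments of A$10,400.00 at the beginning of each quarter.
Periodic rate r = 0.109/4 per quarter; n is counted in quarters.
PV = PMT × [(1 − (1+r)^−n)/r] × (1+r) = 10,400 × [1 − (1+r)^−56] / r × (1+r) = A$305,059.52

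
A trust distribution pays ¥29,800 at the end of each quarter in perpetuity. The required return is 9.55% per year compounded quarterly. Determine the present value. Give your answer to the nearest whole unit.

Periodic rate r = 0.0955/4 per quarter.
Level perpetuity: PV = PMT / r = 29,800 / (0.0955/4) = ¥1,248,168.

¥1,248,168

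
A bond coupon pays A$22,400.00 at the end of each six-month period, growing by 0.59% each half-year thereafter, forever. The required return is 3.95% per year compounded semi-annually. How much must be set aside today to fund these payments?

Periodic rate r = 0.0395/2 per half-year.
Growing perpetuity (Gordon): PV = PMT₁ / (r − g) = 22,400 / (r − 0.0059) = A$1,617,328.52.

A$1,617,328.52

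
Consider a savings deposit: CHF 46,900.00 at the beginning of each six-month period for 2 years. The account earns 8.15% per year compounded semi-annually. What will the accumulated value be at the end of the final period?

CHF 207,506.55

This is an annuity due: 4 deposits of CHF 46,900.00 at the beginning of each six-month period.
Periodic rate r = 0.0815/2 per half-year; n is counted in half-years.
FV = PMT × [((1+r)^n − 1)/r] × (1+r) = 46,900 × [(1+r)^4 − 1] / r × (1+r) = CHF 207,506.55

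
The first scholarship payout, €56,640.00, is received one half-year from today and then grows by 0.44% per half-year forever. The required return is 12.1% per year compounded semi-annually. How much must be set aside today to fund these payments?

Periodic rate r = 0.121/2 per half-year.
Growing perpetuity (Gordon): PV = PMT₁ / (r − g) = 56,640 / (r − 0.0044) = €1,009,625.67.

€1,009,625.67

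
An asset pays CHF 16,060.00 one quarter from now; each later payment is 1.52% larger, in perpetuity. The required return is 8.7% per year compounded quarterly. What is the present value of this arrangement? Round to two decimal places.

Periodic rate r = 0.087/4 per quarter.
Growing perpetuity (Gordon): PV = PMT₁ / (r − g) = 16,060 / (r − 0.0152) = CHF 2,451,908.40.

CHF 2,451,908.40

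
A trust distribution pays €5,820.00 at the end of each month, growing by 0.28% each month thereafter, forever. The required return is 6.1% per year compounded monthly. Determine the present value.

Periodic rate r = 0.061/12 per month.
Growing perpetuity (Gordon): PV = PMT₁ / (r − g) = 5,820 / (r − 0.0028) = €2,548,905.11.

€2,548,905.11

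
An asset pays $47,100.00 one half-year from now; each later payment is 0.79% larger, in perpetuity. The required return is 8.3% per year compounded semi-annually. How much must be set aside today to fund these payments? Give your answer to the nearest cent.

$1,401,785.71

Periodic rate r = 0.083/2 per half-year.
Growing perpetuity (Gordon): PV = PMT₁ / (r − g) = 47,100 / (r − 0.0079) = $1,401,785.71.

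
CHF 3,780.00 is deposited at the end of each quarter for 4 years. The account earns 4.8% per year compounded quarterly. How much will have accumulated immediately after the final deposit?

CHF 66,240.26

This is an ordinary annuity: 16 deposits of CHF 3,780.00 at the end of each quarter.
Periodic rate r = 0.048/4 per quarter; n is counted in quarters.
FV = PMT × [((1+r)^n − 1)/r] = 3,780 × [(1+r)^16 − 1] / r = CHF 66,240.26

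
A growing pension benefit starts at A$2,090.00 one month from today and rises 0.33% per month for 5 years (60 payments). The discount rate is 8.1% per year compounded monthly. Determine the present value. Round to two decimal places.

Periodic rate r = 0.081/12 per month; n is counted in months.
Growing ordinary annuity: PV = PMT₁ × [1 − ((1+g)/(1+r))^n] / (r − g) = 2,090 × [1 − ((1+0.0033)/(1+r))^60] / (r − 0.0033) = A$112,762.24.

A$112,762.24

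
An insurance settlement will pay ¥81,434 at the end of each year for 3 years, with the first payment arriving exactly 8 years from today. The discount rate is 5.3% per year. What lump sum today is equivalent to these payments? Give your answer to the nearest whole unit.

Ordinary annuity of 3 payments, first payment at period 8.
Periodic rate r = 0.053 per year.
The ordinary-annuity PV formula values the stream one period before the first payment (period 7); discount that back 7 periods:
PV₀ = 81,434 × [1 − (1+r)^−3] / r × (1+r)^−7 = ¥153,624

¥153,624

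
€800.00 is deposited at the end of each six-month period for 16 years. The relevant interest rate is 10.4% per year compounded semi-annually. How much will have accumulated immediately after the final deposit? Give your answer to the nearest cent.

This is an ordinary annuity: 32 deposits of €800.00 at the end of each six-month period.
Periodic rate r = 0.104/2 per half-year; n is counted in half-years.
FV = PMT × [((1+r)^n − 1)/r] = 800 × [(1+r)^32 − 1] / r = €62,524.87

€62,524.87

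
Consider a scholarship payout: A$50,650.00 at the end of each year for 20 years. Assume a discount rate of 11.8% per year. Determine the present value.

This is an ordinary annuity: 20 payments of A$50,650.00 at the end of each year.
Periodic rate r = 0.118 per year.
PV = PMT × [(1 − (1+r)^−n)/r] = 50,650 × [1 − (1+r)^−20] / r = A$383,120.25

A$383,120.25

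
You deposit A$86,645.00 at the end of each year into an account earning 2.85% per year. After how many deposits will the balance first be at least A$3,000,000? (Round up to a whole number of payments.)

25 payments

Periodic rate r = 0.0285 per year.
Ordinary annuity FV: 3,000,000 = 86,645 × [((1+r)^n − 1)/r].
(1+r)^n = 1 + 3,000,000 × r / 86,645, so n = ln(1 + 3,000,000·r/86,645) / ln(1+r) = 24.43.
Round up to a whole number of payments: n = 25.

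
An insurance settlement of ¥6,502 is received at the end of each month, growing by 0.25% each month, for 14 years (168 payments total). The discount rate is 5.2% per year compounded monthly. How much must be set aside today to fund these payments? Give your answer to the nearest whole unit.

¥937,400

Periodic rate r = 0.052/12 per month; n is counted in months.
Growing ordinary annuity: PV = PMT₁ × [1 − ((1+g)/(1+r))^n] / (r − g) = 6,502 × [1 − ((1+0.0025)/(1+r))^168] / (r − 0.0025) = ¥937,400.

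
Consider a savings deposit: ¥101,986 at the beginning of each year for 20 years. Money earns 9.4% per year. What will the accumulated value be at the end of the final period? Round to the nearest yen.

¥5,970,806

This is an annuity due: 20 deposits of ¥101,986 at the beginning of each year.
Periodic rate r = 0.094 per year.
FV = PMT × [((1+r)^n − 1)/r] × (1+r) = 101,986 × [(1+r)^20 − 1] / r × (1+r) = ¥5,970,806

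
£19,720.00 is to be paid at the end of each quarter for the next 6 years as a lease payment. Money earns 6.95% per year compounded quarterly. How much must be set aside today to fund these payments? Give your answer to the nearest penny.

£384,315.53

This is an ordinary annuity: 24 payments of £19,720.00 at the end of each quarter.
Periodic rate r = 0.0695/4 per quarter; n is counted in quarters.
PV = PMT × [(1 − (1+r)^−n)/r] = 19,720 × [1 − (1+r)^−24] / r = £384,315.53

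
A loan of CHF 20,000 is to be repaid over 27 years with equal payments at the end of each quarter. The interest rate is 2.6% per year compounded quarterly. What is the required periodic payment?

CHF 258.31

Level ordinary annuity; solve PV = PMT × [(1 − (1+r)^−n)/r] for PMT.
Periodic rate r = 0.026/4 per quarter; n is counted in quarters.
With n = 108: PMT = 20,000 / ([(1 − (1+r)^−n)/r]) = CHF 258.31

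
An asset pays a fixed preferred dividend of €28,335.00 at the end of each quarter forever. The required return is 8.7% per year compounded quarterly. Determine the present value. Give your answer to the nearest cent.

Periodic rate r = 0.087/4 per quarter.
Level perpetuity: PV = PMT / r = 28,335 / (0.087/4) = €1,302,758.62.

€1,302,758.62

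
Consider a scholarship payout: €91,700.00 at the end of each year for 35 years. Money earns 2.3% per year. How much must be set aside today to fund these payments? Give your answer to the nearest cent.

This is an ordinary annuity: 35 payments of €91,700.00 at the end of each year.
Periodic rate r = 0.023 per year.
PV = PMT × [(1 − (1+r)^−n)/r] = 91,700 × [1 − (1+r)^−35] / r = €2,188,109.13

€2,188,109.13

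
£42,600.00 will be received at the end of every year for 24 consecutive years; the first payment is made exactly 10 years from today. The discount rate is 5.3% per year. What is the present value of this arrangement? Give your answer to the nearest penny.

£358,768.03

Ordinary annuity of 24 payments, first payment at period 10.
Periodic rate r = 0.053 per year.
The ordinary-annuity PV formula values the stream one period before the first payment (period 9); discount that back 9 periods:
PV₀ = 42,600 × [1 − (1+r)^−24] / r × (1+r)^−9 = £358,768.03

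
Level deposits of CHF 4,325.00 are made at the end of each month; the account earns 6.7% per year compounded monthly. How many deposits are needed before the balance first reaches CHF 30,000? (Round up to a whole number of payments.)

7 payments

Periodic rate r = 0.067/12 per month; n is counted in months.
Ordinary annuity FV: 30,000 = 4,325 × [((1+r)^n − 1)/r].
(1+r)^n = 1 + 30,000 × r / 4,325, so n = ln(1 + 30,000·r/4,325) / ln(1+r) = 6.82.
Round up to a whole number of payments: n = 7.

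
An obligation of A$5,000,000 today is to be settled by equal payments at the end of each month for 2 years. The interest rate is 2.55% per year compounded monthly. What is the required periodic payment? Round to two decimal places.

A$213,912.22

Level ordinary annuity; solve PV = PMT × [(1 − (1+r)^−n)/r] for PMT.
Periodic rate r = 0.0255/12 per month; n is counted in months.
With n = 24: PMT = 5,000,000 / ([(1 − (1+r)^−n)/r]) = A$213,912.22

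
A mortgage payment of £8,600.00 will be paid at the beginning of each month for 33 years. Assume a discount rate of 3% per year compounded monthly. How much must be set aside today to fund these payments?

This is an annuity due: 396 payments of £8,600.00 at the beginning of each month.
Periodic rate r = 0.03/12 per month; n is counted in months.
PV = PMT × [(1 − (1+r)^−n)/r] × (1+r) = 8,600 × [1 − (1+r)^−396] / r × (1+r) = £2,165,596.53

£2,165,596.53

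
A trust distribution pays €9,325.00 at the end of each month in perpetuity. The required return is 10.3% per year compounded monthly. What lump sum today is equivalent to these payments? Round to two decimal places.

€1,086,407.77

Periodic rate r = 0.103/12 per month.
Level perpetuity: PV = PMT / r = 9,325 / (0.103/12) = €1,086,407.77.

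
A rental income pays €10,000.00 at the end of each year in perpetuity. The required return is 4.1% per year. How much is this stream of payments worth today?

Periodic rate r = 0.041 per year.
Level perpetuity: PV = PMT / r = 10,000 / (0.041) = €243,902.44.

€243,902.44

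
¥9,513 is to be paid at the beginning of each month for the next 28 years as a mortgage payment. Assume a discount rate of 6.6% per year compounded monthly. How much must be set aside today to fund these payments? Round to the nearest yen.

This is an annuity due: 336 payments of ¥9,513 at the beginning of each month.
Periodic rate r = 0.066/12 per month; n is counted in months.
PV = PMT × [(1 − (1+r)^−n)/r] × (1+r) = 9,513 × [1 − (1+r)^−336] / r × (1+r) = ¥1,463,752

¥1,463,752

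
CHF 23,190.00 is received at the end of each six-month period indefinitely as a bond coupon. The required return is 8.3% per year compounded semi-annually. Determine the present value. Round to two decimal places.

Periodic rate r = 0.083/2 per half-year.
Level perpetuity: PV = PMT / r = 23,190 / (0.083/2) = CHF 558,795.18.

CHF 558,795.18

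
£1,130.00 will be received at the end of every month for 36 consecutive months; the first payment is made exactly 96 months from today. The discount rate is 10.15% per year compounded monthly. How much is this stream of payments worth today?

£15,698.70

Ordinary annuity of 36 payments, first payment at period 96.
Periodic rate r = 0.1015/12 per month; n is counted in months.
The ordinary-annuity PV formula values the stream one period before the first payment (period 95); discount that back 95 periods:
PV₀ = 1,130 × [1 − (1+r)^−36] / r × (1+r)^−95 = £15,698.70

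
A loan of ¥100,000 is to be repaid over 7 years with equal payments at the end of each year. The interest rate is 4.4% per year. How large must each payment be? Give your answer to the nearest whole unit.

¥16,908

Level ordinary annuity; solve PV = PMT × [(1 − (1+r)^−n)/r] for PMT.
Periodic rate r = 0.044 per year.
With n = 7: PMT = 100,000 / ([(1 − (1+r)^−n)/r]) = ¥16,908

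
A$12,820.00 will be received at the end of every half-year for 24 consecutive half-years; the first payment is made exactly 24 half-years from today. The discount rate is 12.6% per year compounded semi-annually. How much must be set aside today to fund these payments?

Ordinary annuity of 24 payments, first payment at period 24.
Periodic rate r = 0.126/2 per half-year; n is counted in half-years.
The ordinary-annuity PV formula values the stream one period before the first payment (period 23); discount that back 23 periods:
PV₀ = 12,820 × [1 − (1+r)^−24] / r × (1+r)^−23 = A$38,400.06

A$38,400.06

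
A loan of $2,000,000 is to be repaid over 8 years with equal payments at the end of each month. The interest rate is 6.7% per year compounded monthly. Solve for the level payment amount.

Level ordinary annuity; solve PV = PMT × [(1 − (1+r)^−n)/r] for PMT.
Periodic rate r = 0.067/12 per month; n is counted in months.
With n = 96: PMT = 2,000,000 / ([(1 − (1+r)^−n)/r]) = $26,969.81

$26,969.81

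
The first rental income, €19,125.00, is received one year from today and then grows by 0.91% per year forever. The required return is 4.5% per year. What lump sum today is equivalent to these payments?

€532,729.81

Periodic rate r = 0.045 per year.
Growing perpetuity (Gordon): PV = PMT₁ / (r − g) = 19,125 / (r − 0.0091) = €532,729.81.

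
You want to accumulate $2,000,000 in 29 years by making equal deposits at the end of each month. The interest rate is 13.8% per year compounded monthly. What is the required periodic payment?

$438.33

Level ordinary annuity; solve FV = PMT × [((1+r)^n − 1)/r] for PMT.
Periodic rate r = 0.138/12 per month; n is counted in months.
With n = 348: PMT = 2,000,000 / ([((1+r)^n − 1)/r]) = $438.33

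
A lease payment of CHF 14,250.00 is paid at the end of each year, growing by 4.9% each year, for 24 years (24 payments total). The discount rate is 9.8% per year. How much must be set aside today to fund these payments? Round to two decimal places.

CHF 193,592.14

Periodic rate r = 0.098 per year.
Growing ordinary annuity: PV = PMT₁ × [1 − ((1+g)/(1+r))^n] / (r − g) = 14,250 × [1 − ((1+0.049)/(1+r))^24] / (r − 0.049) = CHF 193,592.14.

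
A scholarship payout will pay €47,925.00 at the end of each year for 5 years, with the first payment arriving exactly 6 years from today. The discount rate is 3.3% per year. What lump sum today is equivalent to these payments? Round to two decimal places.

€185,006.61

Ordinary annuity of 5 payments, first payment at period 6.
Periodic rate r = 0.033 per year.
The ordinary-annuity PV formula values the stream one period before the first payment (period 5); discount that back 5 periods:
PV₀ = 47,925 × [1 − (1+r)^−5] / r × (1+r)^−5 = €185,006.61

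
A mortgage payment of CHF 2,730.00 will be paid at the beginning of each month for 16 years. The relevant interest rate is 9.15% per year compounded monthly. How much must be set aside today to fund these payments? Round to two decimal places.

CHF 276,850.34

This is an annuity due: 192 payments of CHF 2,730.00 at the beginning of each month.
Periodic rate r = 0.0915/12 per month; n is counted in months.
PV = PMT × [(1 − (1+r)^−n)/r] × (1+r) = 2,730 × [1 − (1+r)^−192] / r × (1+r) = CHF 276,850.34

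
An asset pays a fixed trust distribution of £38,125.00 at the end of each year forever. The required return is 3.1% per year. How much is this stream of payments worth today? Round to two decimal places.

£1,229,838.71

Periodic rate r = 0.031 per year.
Level perpetuity: PV = PMT / r = 38,125 / (0.031) = £1,229,838.71.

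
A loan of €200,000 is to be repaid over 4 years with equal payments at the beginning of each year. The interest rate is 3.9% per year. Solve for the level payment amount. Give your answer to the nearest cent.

Level annuity due; solve PV = PMT × [(1 − (1+r)^−n)/r] × (1+r) for PMT.
Periodic rate r = 0.039 per year.
With n = 4: PMT = 200,000 / ([(1 − (1+r)^−n)/r] × (1+r)) = €52,904.92

€52,904.92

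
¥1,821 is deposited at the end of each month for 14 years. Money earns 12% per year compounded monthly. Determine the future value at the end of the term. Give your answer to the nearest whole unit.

This is an ordinary annuity: 168 deposits of ¥1,821 at the end of each month.
Periodic rate r = 0.12/12 per month; n is counted in months.
FV = PMT × [((1+r)^n − 1)/r] = 1,821 × [(1+r)^168 − 1] / r = ¥786,849

¥786,849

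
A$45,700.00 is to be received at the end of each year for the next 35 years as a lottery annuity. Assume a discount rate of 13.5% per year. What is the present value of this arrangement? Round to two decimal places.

A$334,493.88

This is an ordinary annuity: 35 payments of A$45,700.00 at the end of each year.
Periodic rate r = 0.135 per year.
PV = PMT × [(1 − (1+r)^−n)/r] = 45,700 × [1 − (1+r)^−35] / r = A$334,493.88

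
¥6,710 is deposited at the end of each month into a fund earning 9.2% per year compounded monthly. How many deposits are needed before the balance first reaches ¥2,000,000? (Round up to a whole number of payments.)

Periodic rate r = 0.092/12 per month; n is counted in months.
Ordinary annuity FV: 2,000,000 = 6,710 × [((1+r)^n − 1)/r].
(1+r)^n = 1 + 2,000,000 × r / 6,710, so n = ln(1 + 2,000,000·r/6,710) / ln(1+r) = 155.73.
Round up to a whole number of payments: n = 156.

156 payments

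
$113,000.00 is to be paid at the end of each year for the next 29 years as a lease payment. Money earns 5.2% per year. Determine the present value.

$1,673,481.28

This is an ordinary annuity: 29 payments of $113,000.00 at the end of each year.
Periodic rate r = 0.052 per year.
PV = PMT × [(1 − (1+r)^−n)/r] = 113,000 × [1 − (1+r)^−29] / r = $1,673,481.28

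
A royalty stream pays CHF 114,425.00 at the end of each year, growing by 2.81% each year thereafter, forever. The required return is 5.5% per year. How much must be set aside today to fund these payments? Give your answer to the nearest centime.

CHF 4,253,717.47

Periodic rate r = 0.055 per year.
Growing perpetuity (Gordon): PV = PMT₁ / (r − g) = 114,425 / (r − 0.0281) = CHF 4,253,717.47.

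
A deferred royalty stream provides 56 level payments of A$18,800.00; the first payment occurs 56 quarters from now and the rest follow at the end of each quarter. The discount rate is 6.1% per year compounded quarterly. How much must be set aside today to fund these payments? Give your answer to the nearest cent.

A$306,491.46

Ordinary annuity of 56 payments, first payment at period 56.
Periodic rate r = 0.061/4 per quarter; n is counted in quarters.
The ordinary-annuity PV formula values the stream one period before the first payment (period 55); discount that back 55 periods:
PV₀ = 18,800 × [1 − (1+r)^−56] / r × (1+r)^−55 = A$306,491.46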